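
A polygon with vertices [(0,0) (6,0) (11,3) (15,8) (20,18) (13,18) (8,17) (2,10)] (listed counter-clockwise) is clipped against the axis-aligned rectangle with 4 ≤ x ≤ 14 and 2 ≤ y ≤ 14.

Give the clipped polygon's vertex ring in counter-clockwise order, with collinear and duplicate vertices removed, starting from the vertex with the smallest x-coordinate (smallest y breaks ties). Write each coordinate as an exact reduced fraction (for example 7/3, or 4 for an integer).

Clipped polygon: [(4,2) (28/3,2) (11,3) (14,27/4) (14,14) (38/7,14) (4,37/3)]

1. After x ≥ 4: [(4,0) (6,0) (11,3) (15,8) (20,18) (13,18) (8,17) (4,37/3)]
2. After x ≤ 14: [(4,0) (6,0) (11,3) (14,27/4) (14,18) (13,18) (8,17) (4,37/3)]
3. After y ≥ 2: [(4,2) (28/3,2) (11,3) (14,27/4) (14,18) (13,18) (8,17) (4,37/3)]
4. After y ≤ 14: [(4,2) (28/3,2) (11,3) (14,27/4) (14,14) (38/7,14) (4,37/3)]
5. Canonical ring: [(4,2) (28/3,2) (11,3) (14,27/4) (14,14) (38/7,14) (4,37/3)]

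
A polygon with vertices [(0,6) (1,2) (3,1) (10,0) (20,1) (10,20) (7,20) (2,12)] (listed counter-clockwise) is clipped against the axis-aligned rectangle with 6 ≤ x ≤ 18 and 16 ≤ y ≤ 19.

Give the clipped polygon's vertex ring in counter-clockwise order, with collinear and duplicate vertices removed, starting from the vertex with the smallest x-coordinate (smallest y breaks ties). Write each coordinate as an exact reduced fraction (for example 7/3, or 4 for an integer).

Clipped polygon: [(6,16) (230/19,16) (200/19,19) (51/8,19) (6,92/5)]

1. After x ≥ 6: [(6,4/7) (10,0) (20,1) (10,20) (7,20) (6,92/5)]
2. After x ≤ 18: [(6,4/7) (10,0) (18,4/5) (18,24/5) (10,20) (7,20) (6,92/5)]
3. After y ≥ 16: [(6,16) (230/19,16) (10,20) (7,20) (6,92/5)]
4. After y ≤ 19: [(6,16) (230/19,16) (200/19,19) (51/8,19) (6,92/5)]
5. Canonical ring: [(6,16) (230/19,16) (200/19,19) (51/8,19) (6,92/5)]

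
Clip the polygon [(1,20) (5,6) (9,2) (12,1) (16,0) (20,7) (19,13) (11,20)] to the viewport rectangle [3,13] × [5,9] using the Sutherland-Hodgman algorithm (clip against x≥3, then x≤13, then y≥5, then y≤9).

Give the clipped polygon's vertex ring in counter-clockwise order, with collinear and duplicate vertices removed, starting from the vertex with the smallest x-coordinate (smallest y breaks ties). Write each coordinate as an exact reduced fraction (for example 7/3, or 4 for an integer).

Clipped polygon: [(29/7,9) (5,6) (6,5) (13,5) (13,9)]

1. After x ≥ 3: [(3,20) (3,13) (5,6) (9,2) (12,1) (16,0) (20,7) (19,13) (11,20)]
2. After x ≤ 13: [(3,20) (3,13) (5,6) (9,2) (12,1) (13,3/4) (13,73/4) (11,20)]
3. After y ≥ 5: [(3,20) (3,13) (5,6) (6,5) (13,5) (13,73/4) (11,20)]
4. After y ≤ 9: [(29/7,9) (5,6) (6,5) (13,5) (13,9)]
5. Canonical ring: [(29/7,9) (5,6) (6,5) (13,5) (13,9)]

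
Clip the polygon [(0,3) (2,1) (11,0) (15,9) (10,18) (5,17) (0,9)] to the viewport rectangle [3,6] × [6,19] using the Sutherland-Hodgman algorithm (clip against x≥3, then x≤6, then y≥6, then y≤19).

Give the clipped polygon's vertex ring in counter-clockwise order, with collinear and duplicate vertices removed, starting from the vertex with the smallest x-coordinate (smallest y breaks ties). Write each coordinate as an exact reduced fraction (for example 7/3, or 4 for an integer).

Clipped polygon: [(3,6) (6,6) (6,86/5) (5,17) (3,69/5)]

1. After x ≥ 3: [(3,8/9) (11,0) (15,9) (10,18) (5,17) (3,69/5)]
2. After x ≤ 6: [(3,8/9) (6,5/9) (6,86/5) (5,17) (3,69/5)]
3. After y ≥ 6: [(3,6) (6,6) (6,86/5) (5,17) (3,69/5)]
4. After y ≤ 19: [(3,6) (6,6) (6,86/5) (5,17) (3,69/5)]
5. Canonical ring: [(3,6) (6,6) (6,86/5) (5,17) (3,69/5)]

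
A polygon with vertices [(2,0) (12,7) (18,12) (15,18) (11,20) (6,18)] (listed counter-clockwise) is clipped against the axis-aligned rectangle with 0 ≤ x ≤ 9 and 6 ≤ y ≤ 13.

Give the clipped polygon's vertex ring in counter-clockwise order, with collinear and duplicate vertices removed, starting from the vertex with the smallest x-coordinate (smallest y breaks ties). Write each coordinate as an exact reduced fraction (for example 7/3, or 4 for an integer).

Clipped polygon: [(10/3,6) (9,6) (9,13) (44/9,13)]

1. After x ≥ 0: [(2,0) (12,7) (18,12) (15,18) (11,20) (6,18)]
2. After x ≤ 9: [(2,0) (9,49/10) (9,96/5) (6,18)]
3. After y ≥ 6: [(10/3,6) (9,6) (9,96/5) (6,18)]
4. After y ≤ 13: [(44/9,13) (10/3,6) (9,6) (9,13)]
5. Canonical ring: [(10/3,6) (9,6) (9,13) (44/9,13)]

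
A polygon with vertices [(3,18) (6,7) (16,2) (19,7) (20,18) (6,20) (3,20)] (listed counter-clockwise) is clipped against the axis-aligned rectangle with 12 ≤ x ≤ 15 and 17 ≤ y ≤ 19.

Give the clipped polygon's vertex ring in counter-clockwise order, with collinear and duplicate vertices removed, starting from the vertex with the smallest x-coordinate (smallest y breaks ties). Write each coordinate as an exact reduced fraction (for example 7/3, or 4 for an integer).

1. After x ≥ 12: [(12,4) (16,2) (19,7) (20,18) (12,134/7)]
2. After x ≤ 15: [(12,4) (15,5/2) (15,131/7) (12,134/7)]
3. After y ≥ 17: [(12,17) (15,17) (15,131/7) (12,134/7)]
4. After y ≤ 19: [(12,19) (12,17) (15,17) (15,131/7) (13,19)]
5. Canonical ring: [(12,17) (15,17) (15,131/7) (13,19) (12,19)]

Clipped polygon: [(12,17) (15,17) (15,131/7) (13,19) (12,19)]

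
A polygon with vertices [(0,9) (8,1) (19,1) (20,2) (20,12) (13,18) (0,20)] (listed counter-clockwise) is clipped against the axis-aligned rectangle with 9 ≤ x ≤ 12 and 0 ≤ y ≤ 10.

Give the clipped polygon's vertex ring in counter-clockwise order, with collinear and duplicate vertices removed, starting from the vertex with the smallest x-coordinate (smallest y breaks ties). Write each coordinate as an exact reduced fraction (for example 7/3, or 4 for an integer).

Clipped polygon: [(9,1) (12,1) (12,10) (9,10)]

1. After x ≥ 9: [(9,1) (19,1) (20,2) (20,12) (13,18) (9,242/13)]
2. After x ≤ 12: [(9,1) (12,1) (12,236/13) (9,242/13)]
3. After y ≥ 0: [(9,1) (12,1) (12,236/13) (9,242/13)]
4. After y ≤ 10: [(9,10) (9,1) (12,1) (12,10)]
5. Canonical ring: [(9,1) (12,1) (12,10) (9,10)]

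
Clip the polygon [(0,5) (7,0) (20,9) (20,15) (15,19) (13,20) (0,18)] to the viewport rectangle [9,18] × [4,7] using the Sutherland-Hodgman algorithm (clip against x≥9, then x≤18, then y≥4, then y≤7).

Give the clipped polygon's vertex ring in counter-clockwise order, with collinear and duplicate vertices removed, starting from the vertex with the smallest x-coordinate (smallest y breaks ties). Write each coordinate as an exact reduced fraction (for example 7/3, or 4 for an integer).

1. After x ≥ 9: [(9,18/13) (20,9) (20,15) (15,19) (13,20) (9,252/13)]
2. After x ≤ 18: [(9,18/13) (18,99/13) (18,83/5) (15,19) (13,20) (9,252/13)]
3. After y ≥ 4: [(9,4) (115/9,4) (18,99/13) (18,83/5) (15,19) (13,20) (9,252/13)]
4. After y ≤ 7: [(9,7) (9,4) (115/9,4) (154/9,7)]
5. Canonical ring: [(9,4) (115/9,4) (154/9,7) (9,7)]

Clipped polygon: [(9,4) (115/9,4) (154/9,7) (9,7)]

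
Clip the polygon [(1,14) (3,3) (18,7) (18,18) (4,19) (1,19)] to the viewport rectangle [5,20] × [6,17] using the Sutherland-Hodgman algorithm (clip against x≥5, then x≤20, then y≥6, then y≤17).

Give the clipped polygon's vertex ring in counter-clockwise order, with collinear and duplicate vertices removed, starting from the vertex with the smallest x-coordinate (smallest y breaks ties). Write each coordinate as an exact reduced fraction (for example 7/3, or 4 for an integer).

1. After x ≥ 5: [(5,53/15) (18,7) (18,18) (5,265/14)]
2. After x ≤ 20: [(5,53/15) (18,7) (18,18) (5,265/14)]
3. After y ≥ 6: [(5,6) (57/4,6) (18,7) (18,18) (5,265/14)]
4. After y ≤ 17: [(5,17) (5,6) (57/4,6) (18,7) (18,17)]
5. Canonical ring: [(5,6) (57/4,6) (18,7) (18,17) (5,17)]

Clipped polygon: [(5,6) (57/4,6) (18,7) (18,17) (5,17)]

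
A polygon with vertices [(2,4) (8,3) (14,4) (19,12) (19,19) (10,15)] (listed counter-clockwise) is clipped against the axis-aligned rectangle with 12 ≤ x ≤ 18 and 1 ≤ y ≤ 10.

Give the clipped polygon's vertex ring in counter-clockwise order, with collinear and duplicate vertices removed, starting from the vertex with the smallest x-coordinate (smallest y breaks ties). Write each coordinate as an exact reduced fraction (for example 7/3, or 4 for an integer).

Clipped polygon: [(12,11/3) (14,4) (71/4,10) (12,10)]

1. After x ≥ 12: [(12,11/3) (14,4) (19,12) (19,19) (12,143/9)]
2. After x ≤ 18: [(12,11/3) (14,4) (18,52/5) (18,167/9) (12,143/9)]
3. After y ≥ 1: [(12,11/3) (14,4) (18,52/5) (18,167/9) (12,143/9)]
4. After y ≤ 10: [(12,10) (12,11/3) (14,4) (71/4,10)]
5. Canonical ring: [(12,11/3) (14,4) (71/4,10) (12,10)]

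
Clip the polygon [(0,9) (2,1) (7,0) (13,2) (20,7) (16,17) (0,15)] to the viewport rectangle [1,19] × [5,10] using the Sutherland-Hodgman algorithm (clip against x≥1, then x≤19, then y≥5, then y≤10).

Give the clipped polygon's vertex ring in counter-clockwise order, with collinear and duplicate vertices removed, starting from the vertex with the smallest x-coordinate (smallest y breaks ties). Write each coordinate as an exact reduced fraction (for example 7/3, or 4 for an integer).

1. After x ≥ 1: [(1,5) (2,1) (7,0) (13,2) (20,7) (16,17) (1,121/8)]
2. After x ≤ 19: [(1,5) (2,1) (7,0) (13,2) (19,44/7) (19,19/2) (16,17) (1,121/8)]
3. After y ≥ 5: [(1,5) (1,5) (86/5,5) (19,44/7) (19,19/2) (16,17) (1,121/8)]
4. After y ≤ 10: [(1,10) (1,5) (1,5) (86/5,5) (19,44/7) (19,19/2) (94/5,10)]
5. Canonical ring: [(1,5) (86/5,5) (19,44/7) (19,19/2) (94/5,10) (1,10)]

Clipped polygon: [(1,5) (86/5,5) (19,44/7) (19,19/2) (94/5,10) (1,10)]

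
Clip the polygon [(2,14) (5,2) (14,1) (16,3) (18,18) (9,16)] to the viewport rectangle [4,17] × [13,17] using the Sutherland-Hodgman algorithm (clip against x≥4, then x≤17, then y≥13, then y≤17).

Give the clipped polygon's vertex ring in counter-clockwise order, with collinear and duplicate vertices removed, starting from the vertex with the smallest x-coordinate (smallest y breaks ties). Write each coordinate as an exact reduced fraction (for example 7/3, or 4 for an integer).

Clipped polygon: [(4,13) (17,13) (17,17) (27/2,17) (9,16) (4,102/7)]

1. After x ≥ 4: [(4,102/7) (4,6) (5,2) (14,1) (16,3) (18,18) (9,16)]
2. After x ≤ 17: [(4,102/7) (4,6) (5,2) (14,1) (16,3) (17,21/2) (17,160/9) (9,16)]
3. After y ≥ 13: [(4,102/7) (4,13) (17,13) (17,160/9) (9,16)]
4. After y ≤ 17: [(4,102/7) (4,13) (17,13) (17,17) (27/2,17) (9,16)]
5. Canonical ring: [(4,13) (17,13) (17,17) (27/2,17) (9,16) (4,102/7)]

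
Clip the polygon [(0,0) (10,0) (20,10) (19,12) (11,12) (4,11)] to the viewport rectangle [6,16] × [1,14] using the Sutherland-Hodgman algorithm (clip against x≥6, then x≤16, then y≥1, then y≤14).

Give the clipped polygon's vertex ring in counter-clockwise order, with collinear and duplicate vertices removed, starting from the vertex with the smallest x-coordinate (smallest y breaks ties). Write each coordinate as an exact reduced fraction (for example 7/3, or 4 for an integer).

Clipped polygon: [(6,1) (11,1) (16,6) (16,12) (11,12) (6,79/7)]

1. After x ≥ 6: [(6,0) (10,0) (20,10) (19,12) (11,12) (6,79/7)]
2. After x ≤ 16: [(6,0) (10,0) (16,6) (16,12) (11,12) (6,79/7)]
3. After y ≥ 1: [(6,1) (11,1) (16,6) (16,12) (11,12) (6,79/7)]
4. After y ≤ 14: [(6,1) (11,1) (16,6) (16,12) (11,12) (6,79/7)]
5. Canonical ring: [(6,1) (11,1) (16,6) (16,12) (11,12) (6,79/7)]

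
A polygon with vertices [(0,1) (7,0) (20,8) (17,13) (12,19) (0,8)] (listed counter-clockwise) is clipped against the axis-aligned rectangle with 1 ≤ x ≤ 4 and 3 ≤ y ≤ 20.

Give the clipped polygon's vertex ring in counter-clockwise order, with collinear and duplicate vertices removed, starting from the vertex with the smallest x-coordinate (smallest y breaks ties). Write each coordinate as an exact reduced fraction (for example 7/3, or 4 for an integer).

Clipped polygon: [(1,3) (4,3) (4,35/3) (1,107/12)]

1. After x ≥ 1: [(1,6/7) (7,0) (20,8) (17,13) (12,19) (1,107/12)]
2. After x ≤ 4: [(1,6/7) (4,3/7) (4,35/3) (1,107/12)]
3. After y ≥ 3: [(1,3) (4,3) (4,35/3) (1,107/12)]
4. After y ≤ 20: [(1,3) (4,3) (4,35/3) (1,107/12)]
5. Canonical ring: [(1,3) (4,3) (4,35/3) (1,107/12)]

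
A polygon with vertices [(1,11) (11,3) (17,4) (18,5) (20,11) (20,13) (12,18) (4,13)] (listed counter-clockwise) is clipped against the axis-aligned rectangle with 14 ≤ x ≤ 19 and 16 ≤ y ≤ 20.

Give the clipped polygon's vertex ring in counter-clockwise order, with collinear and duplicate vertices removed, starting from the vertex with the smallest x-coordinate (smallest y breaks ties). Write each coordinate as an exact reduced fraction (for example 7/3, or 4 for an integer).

Clipped polygon: [(14,16) (76/5,16) (14,67/4)]

1. After x ≥ 14: [(14,7/2) (17,4) (18,5) (20,11) (20,13) (14,67/4)]
2. After x ≤ 19: [(14,7/2) (17,4) (18,5) (19,8) (19,109/8) (14,67/4)]
3. After y ≥ 16: [(14,16) (76/5,16) (14,67/4)]
4. After y ≤ 20: [(14,16) (76/5,16) (14,67/4)]
5. Canonical ring: [(14,16) (76/5,16) (14,67/4)]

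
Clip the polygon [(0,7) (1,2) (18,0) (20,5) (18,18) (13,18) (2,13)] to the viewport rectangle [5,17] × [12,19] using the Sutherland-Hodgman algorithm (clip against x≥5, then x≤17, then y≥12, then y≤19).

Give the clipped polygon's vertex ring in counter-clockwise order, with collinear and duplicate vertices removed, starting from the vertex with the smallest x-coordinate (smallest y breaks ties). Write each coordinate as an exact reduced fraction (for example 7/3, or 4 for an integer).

Clipped polygon: [(5,12) (17,12) (17,18) (13,18) (5,158/11)]

1. After x ≥ 5: [(5,26/17) (18,0) (20,5) (18,18) (13,18) (5,158/11)]
2. After x ≤ 17: [(5,26/17) (17,2/17) (17,18) (13,18) (5,158/11)]
3. After y ≥ 12: [(5,12) (17,12) (17,18) (13,18) (5,158/11)]
4. After y ≤ 19: [(5,12) (17,12) (17,18) (13,18) (5,158/11)]
5. Canonical ring: [(5,12) (17,12) (17,18) (13,18) (5,158/11)]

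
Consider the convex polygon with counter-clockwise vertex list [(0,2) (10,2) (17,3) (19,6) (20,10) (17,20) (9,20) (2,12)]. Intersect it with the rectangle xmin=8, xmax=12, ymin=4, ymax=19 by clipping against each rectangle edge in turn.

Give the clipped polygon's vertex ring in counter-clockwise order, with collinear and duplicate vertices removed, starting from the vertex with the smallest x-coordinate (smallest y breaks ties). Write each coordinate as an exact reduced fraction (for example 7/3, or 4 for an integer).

Clipped polygon: [(8,4) (12,4) (12,19) (65/8,19) (8,132/7)]

1. After x ≥ 8: [(8,2) (10,2) (17,3) (19,6) (20,10) (17,20) (9,20) (8,132/7)]
2. After x ≤ 12: [(8,2) (10,2) (12,16/7) (12,20) (9,20) (8,132/7)]
3. After y ≥ 4: [(8,4) (12,4) (12,20) (9,20) (8,132/7)]
4. After y ≤ 19: [(8,4) (12,4) (12,19) (65/8,19) (8,132/7)]
5. Canonical ring: [(8,4) (12,4) (12,19) (65/8,19) (8,132/7)]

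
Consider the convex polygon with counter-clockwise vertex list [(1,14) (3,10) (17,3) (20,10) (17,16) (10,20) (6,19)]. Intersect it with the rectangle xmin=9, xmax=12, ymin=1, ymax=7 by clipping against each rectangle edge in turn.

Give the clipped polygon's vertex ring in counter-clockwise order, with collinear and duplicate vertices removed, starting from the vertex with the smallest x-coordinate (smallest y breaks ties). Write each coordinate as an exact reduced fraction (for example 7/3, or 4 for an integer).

1. After x ≥ 9: [(9,7) (17,3) (20,10) (17,16) (10,20) (9,79/4)]
2. After x ≤ 12: [(9,7) (12,11/2) (12,132/7) (10,20) (9,79/4)]
3. After y ≥ 1: [(9,7) (12,11/2) (12,132/7) (10,20) (9,79/4)]
4. After y ≤ 7: [(9,7) (9,7) (12,11/2) (12,7)]
5. Canonical ring: [(9,7) (12,11/2) (12,7)]

Clipped polygon: [(9,7) (12,11/2) (12,7)]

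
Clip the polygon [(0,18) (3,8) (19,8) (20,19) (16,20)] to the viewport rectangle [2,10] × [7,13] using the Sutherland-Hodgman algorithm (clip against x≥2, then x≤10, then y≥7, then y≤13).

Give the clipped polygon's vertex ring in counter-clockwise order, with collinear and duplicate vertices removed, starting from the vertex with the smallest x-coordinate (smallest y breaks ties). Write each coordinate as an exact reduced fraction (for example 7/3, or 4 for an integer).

Clipped polygon: [(2,34/3) (3,8) (10,8) (10,13) (2,13)]

1. After x ≥ 2: [(2,73/4) (2,34/3) (3,8) (19,8) (20,19) (16,20)]
2. After x ≤ 10: [(10,77/4) (2,73/4) (2,34/3) (3,8) (10,8)]
3. After y ≥ 7: [(10,77/4) (2,73/4) (2,34/3) (3,8) (10,8)]
4. After y ≤ 13: [(10,13) (2,13) (2,34/3) (3,8) (10,8)]
5. Canonical ring: [(2,34/3) (3,8) (10,8) (10,13) (2,13)]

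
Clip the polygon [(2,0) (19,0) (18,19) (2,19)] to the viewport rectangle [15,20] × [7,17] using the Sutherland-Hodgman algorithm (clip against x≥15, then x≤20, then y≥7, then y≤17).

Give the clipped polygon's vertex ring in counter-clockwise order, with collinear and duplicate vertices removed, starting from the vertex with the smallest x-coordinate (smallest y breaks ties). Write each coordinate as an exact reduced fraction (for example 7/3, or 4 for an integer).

1. After x ≥ 15: [(15,0) (19,0) (18,19) (15,19)]
2. After x ≤ 20: [(15,0) (19,0) (18,19) (15,19)]
3. After y ≥ 7: [(15,7) (354/19,7) (18,19) (15,19)]
4. After y ≤ 17: [(15,17) (15,7) (354/19,7) (344/19,17)]
5. Canonical ring: [(15,7) (354/19,7) (344/19,17) (15,17)]

Clipped polygon: [(15,7) (354/19,7) (344/19,17) (15,17)]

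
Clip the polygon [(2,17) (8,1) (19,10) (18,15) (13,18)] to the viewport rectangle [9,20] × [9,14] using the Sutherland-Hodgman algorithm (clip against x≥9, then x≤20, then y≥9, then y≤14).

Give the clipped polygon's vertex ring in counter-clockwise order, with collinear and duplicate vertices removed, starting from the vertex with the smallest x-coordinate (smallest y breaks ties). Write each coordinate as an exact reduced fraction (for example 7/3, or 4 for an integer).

Clipped polygon: [(9,9) (160/9,9) (19,10) (91/5,14) (9,14)]

1. After x ≥ 9: [(9,194/11) (9,20/11) (19,10) (18,15) (13,18)]
2. After x ≤ 20: [(9,194/11) (9,20/11) (19,10) (18,15) (13,18)]
3. After y ≥ 9: [(9,194/11) (9,9) (160/9,9) (19,10) (18,15) (13,18)]
4. After y ≤ 14: [(9,14) (9,9) (160/9,9) (19,10) (91/5,14)]
5. Canonical ring: [(9,9) (160/9,9) (19,10) (91/5,14) (9,14)]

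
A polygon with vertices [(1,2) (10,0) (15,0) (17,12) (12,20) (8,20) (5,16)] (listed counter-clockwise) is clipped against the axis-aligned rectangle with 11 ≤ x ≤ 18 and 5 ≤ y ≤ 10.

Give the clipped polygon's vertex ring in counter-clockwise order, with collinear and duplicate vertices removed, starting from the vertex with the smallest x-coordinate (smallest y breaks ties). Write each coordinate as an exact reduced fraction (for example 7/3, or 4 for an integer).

Clipped polygon: [(11,5) (95/6,5) (50/3,10) (11,10)]

1. After x ≥ 11: [(11,0) (15,0) (17,12) (12,20) (11,20)]
2. After x ≤ 18: [(11,0) (15,0) (17,12) (12,20) (11,20)]
3. After y ≥ 5: [(11,5) (95/6,5) (17,12) (12,20) (11,20)]
4. After y ≤ 10: [(11,10) (11,5) (95/6,5) (50/3,10)]
5. Canonical ring: [(11,5) (95/6,5) (50/3,10) (11,10)]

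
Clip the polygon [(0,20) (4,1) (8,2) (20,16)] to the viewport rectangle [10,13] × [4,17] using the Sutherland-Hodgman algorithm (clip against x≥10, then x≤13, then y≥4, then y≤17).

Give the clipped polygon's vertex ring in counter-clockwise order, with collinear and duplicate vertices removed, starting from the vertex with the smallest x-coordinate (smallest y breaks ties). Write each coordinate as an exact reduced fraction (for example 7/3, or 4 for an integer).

1. After x ≥ 10: [(10,18) (10,13/3) (20,16)]
2. After x ≤ 13: [(13,87/5) (10,18) (10,13/3) (13,47/6)]
3. After y ≥ 4: [(13,87/5) (10,18) (10,13/3) (13,47/6)]
4. After y ≤ 17: [(13,17) (10,17) (10,13/3) (13,47/6)]
5. Canonical ring: [(10,13/3) (13,47/6) (13,17) (10,17)]

Clipped polygon: [(10,13/3) (13,47/6) (13,17) (10,17)]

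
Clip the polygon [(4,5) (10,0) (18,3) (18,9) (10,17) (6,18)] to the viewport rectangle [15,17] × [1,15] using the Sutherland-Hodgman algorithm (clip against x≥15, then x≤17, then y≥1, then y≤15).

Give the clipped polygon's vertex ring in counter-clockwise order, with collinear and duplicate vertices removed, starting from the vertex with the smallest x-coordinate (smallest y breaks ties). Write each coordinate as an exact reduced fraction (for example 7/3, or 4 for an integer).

1. After x ≥ 15: [(15,15/8) (18,3) (18,9) (15,12)]
2. After x ≤ 17: [(15,15/8) (17,21/8) (17,10) (15,12)]
3. After y ≥ 1: [(15,15/8) (17,21/8) (17,10) (15,12)]
4. After y ≤ 15: [(15,15/8) (17,21/8) (17,10) (15,12)]
5. Canonical ring: [(15,15/8) (17,21/8) (17,10) (15,12)]

Clipped polygon: [(15,15/8) (17,21/8) (17,10) (15,12)]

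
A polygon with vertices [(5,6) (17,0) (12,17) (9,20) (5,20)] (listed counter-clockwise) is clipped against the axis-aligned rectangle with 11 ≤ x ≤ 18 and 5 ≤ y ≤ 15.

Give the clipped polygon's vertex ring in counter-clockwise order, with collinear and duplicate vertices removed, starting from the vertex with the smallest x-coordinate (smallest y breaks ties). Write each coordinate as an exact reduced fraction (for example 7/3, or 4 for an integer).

1. After x ≥ 11: [(11,3) (17,0) (12,17) (11,18)]
2. After x ≤ 18: [(11,3) (17,0) (12,17) (11,18)]
3. After y ≥ 5: [(11,5) (264/17,5) (12,17) (11,18)]
4. After y ≤ 15: [(11,15) (11,5) (264/17,5) (214/17,15)]
5. Canonical ring: [(11,5) (264/17,5) (214/17,15) (11,15)]

Clipped polygon: [(11,5) (264/17,5) (214/17,15) (11,15)]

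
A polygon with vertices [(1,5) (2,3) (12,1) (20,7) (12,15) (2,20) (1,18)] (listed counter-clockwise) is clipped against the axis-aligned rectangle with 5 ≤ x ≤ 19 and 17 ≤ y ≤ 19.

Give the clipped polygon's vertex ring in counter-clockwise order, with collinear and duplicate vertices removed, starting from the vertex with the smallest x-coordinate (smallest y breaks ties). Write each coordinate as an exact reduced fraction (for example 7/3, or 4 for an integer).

1. After x ≥ 5: [(5,12/5) (12,1) (20,7) (12,15) (5,37/2)]
2. After x ≤ 19: [(5,12/5) (12,1) (19,25/4) (19,8) (12,15) (5,37/2)]
3. After y ≥ 17: [(5,17) (8,17) (5,37/2)]
4. After y ≤ 19: [(5,17) (8,17) (5,37/2)]
5. Canonical ring: [(5,17) (8,17) (5,37/2)]

Clipped polygon: [(5,17) (8,17) (5,37/2)]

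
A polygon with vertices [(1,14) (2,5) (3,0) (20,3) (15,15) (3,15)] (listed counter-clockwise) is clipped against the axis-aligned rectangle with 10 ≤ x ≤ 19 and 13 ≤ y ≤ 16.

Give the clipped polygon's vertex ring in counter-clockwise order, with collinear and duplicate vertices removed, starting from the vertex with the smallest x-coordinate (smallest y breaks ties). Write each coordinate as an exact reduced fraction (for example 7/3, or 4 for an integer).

1. After x ≥ 10: [(10,21/17) (20,3) (15,15) (10,15)]
2. After x ≤ 19: [(10,21/17) (19,48/17) (19,27/5) (15,15) (10,15)]
3. After y ≥ 13: [(10,13) (95/6,13) (15,15) (10,15)]
4. After y ≤ 16: [(10,13) (95/6,13) (15,15) (10,15)]
5. Canonical ring: [(10,13) (95/6,13) (15,15) (10,15)]

Clipped polygon: [(10,13) (95/6,13) (15,15) (10,15)]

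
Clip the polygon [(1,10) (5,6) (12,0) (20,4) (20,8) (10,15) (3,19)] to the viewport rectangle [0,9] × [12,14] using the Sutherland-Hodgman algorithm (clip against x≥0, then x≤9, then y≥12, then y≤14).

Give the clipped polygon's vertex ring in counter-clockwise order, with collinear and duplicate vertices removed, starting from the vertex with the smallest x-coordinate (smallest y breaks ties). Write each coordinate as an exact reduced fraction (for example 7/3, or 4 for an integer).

1. After x ≥ 0: [(1,10) (5,6) (12,0) (20,4) (20,8) (10,15) (3,19)]
2. After x ≤ 9: [(1,10) (5,6) (9,18/7) (9,109/7) (3,19)]
3. After y ≥ 12: [(13/9,12) (9,12) (9,109/7) (3,19)]
4. After y ≤ 14: [(17/9,14) (13/9,12) (9,12) (9,14)]
5. Canonical ring: [(13/9,12) (9,12) (9,14) (17/9,14)]

Clipped polygon: [(13/9,12) (9,12) (9,14) (17/9,14)]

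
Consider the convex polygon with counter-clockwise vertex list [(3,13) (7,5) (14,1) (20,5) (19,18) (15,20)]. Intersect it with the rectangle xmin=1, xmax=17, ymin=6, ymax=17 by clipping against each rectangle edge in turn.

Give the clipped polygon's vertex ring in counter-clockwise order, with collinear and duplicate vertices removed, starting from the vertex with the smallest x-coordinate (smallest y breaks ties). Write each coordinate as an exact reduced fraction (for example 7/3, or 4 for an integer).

1. After x ≥ 1: [(3,13) (7,5) (14,1) (20,5) (19,18) (15,20)]
2. After x ≤ 17: [(3,13) (7,5) (14,1) (17,3) (17,19) (15,20)]
3. After y ≥ 6: [(3,13) (13/2,6) (17,6) (17,19) (15,20)]
4. After y ≤ 17: [(69/7,17) (3,13) (13/2,6) (17,6) (17,17)]
5. Canonical ring: [(3,13) (13/2,6) (17,6) (17,17) (69/7,17)]

Clipped polygon: [(3,13) (13/2,6) (17,6) (17,17) (69/7,17)]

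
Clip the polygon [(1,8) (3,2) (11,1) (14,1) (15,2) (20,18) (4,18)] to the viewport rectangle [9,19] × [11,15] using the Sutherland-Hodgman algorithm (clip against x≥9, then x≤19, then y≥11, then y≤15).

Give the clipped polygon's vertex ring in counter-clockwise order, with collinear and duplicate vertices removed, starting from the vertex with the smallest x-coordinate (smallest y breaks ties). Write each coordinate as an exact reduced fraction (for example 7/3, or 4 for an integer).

1. After x ≥ 9: [(9,5/4) (11,1) (14,1) (15,2) (20,18) (9,18)]
2. After x ≤ 19: [(9,5/4) (11,1) (14,1) (15,2) (19,74/5) (19,18) (9,18)]
3. After y ≥ 11: [(9,11) (285/16,11) (19,74/5) (19,18) (9,18)]
4. After y ≤ 15: [(9,15) (9,11) (285/16,11) (19,74/5) (19,15)]
5. Canonical ring: [(9,11) (285/16,11) (19,74/5) (19,15) (9,15)]

Clipped polygon: [(9,11) (285/16,11) (19,74/5) (19,15) (9,15)]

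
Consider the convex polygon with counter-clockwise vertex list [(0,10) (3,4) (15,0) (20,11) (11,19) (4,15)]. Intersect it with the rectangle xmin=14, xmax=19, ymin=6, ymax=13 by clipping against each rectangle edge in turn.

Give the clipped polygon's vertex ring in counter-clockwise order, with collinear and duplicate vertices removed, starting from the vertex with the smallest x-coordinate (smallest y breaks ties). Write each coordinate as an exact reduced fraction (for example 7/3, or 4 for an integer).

Clipped polygon: [(14,6) (195/11,6) (19,44/5) (19,107/9) (71/4,13) (14,13)]

1. After x ≥ 14: [(14,1/3) (15,0) (20,11) (14,49/3)]
2. After x ≤ 19: [(14,1/3) (15,0) (19,44/5) (19,107/9) (14,49/3)]
3. After y ≥ 6: [(14,6) (195/11,6) (19,44/5) (19,107/9) (14,49/3)]
4. After y ≤ 13: [(14,13) (14,6) (195/11,6) (19,44/5) (19,107/9) (71/4,13)]
5. Canonical ring: [(14,6) (195/11,6) (19,44/5) (19,107/9) (71/4,13) (14,13)]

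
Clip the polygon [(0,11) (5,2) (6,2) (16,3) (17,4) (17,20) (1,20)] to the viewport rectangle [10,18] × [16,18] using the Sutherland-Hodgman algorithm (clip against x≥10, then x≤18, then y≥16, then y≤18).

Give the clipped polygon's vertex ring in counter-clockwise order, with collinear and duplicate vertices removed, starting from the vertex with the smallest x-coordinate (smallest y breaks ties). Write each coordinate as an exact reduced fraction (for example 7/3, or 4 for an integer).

1. After x ≥ 10: [(10,12/5) (16,3) (17,4) (17,20) (10,20)]
2. After x ≤ 18: [(10,12/5) (16,3) (17,4) (17,20) (10,20)]
3. After y ≥ 16: [(10,16) (17,16) (17,20) (10,20)]
4. After y ≤ 18: [(10,18) (10,16) (17,16) (17,18)]
5. Canonical ring: [(10,16) (17,16) (17,18) (10,18)]

Clipped polygon: [(10,16) (17,16) (17,18) (10,18)]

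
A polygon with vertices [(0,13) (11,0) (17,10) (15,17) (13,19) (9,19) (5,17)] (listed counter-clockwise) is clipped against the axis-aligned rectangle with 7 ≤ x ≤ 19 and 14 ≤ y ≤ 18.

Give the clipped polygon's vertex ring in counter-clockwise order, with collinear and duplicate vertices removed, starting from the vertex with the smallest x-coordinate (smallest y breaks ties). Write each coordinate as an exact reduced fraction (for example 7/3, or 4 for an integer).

1. After x ≥ 7: [(7,52/11) (11,0) (17,10) (15,17) (13,19) (9,19) (7,18)]
2. After x ≤ 19: [(7,52/11) (11,0) (17,10) (15,17) (13,19) (9,19) (7,18)]
3. After y ≥ 14: [(7,14) (111/7,14) (15,17) (13,19) (9,19) (7,18)]
4. After y ≤ 18: [(7,14) (111/7,14) (15,17) (14,18) (7,18) (7,18)]
5. Canonical ring: [(7,14) (111/7,14) (15,17) (14,18) (7,18)]

Clipped polygon: [(7,14) (111/7,14) (15,17) (14,18) (7,18)]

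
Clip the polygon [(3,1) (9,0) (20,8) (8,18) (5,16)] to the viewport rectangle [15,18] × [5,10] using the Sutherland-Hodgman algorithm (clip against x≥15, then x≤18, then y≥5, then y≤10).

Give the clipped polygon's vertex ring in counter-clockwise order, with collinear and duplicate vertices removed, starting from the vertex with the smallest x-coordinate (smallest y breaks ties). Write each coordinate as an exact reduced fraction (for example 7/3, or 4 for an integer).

1. After x ≥ 15: [(15,48/11) (20,8) (15,73/6)]
2. After x ≤ 18: [(15,48/11) (18,72/11) (18,29/3) (15,73/6)]
3. After y ≥ 5: [(15,5) (127/8,5) (18,72/11) (18,29/3) (15,73/6)]
4. After y ≤ 10: [(15,10) (15,5) (127/8,5) (18,72/11) (18,29/3) (88/5,10)]
5. Canonical ring: [(15,5) (127/8,5) (18,72/11) (18,29/3) (88/5,10) (15,10)]

Clipped polygon: [(15,5) (127/8,5) (18,72/11) (18,29/3) (88/5,10) (15,10)]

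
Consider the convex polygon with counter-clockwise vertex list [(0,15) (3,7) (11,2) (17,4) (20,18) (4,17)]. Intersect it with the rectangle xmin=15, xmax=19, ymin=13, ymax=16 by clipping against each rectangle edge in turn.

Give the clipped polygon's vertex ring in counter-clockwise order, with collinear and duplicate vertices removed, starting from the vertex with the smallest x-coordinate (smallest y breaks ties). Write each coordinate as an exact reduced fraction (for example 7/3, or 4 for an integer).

1. After x ≥ 15: [(15,10/3) (17,4) (20,18) (15,283/16)]
2. After x ≤ 19: [(15,10/3) (17,4) (19,40/3) (19,287/16) (15,283/16)]
3. After y ≥ 13: [(15,13) (265/14,13) (19,40/3) (19,287/16) (15,283/16)]
4. After y ≤ 16: [(15,16) (15,13) (265/14,13) (19,40/3) (19,16)]
5. Canonical ring: [(15,13) (265/14,13) (19,40/3) (19,16) (15,16)]

Clipped polygon: [(15,13) (265/14,13) (19,40/3) (19,16) (15,16)]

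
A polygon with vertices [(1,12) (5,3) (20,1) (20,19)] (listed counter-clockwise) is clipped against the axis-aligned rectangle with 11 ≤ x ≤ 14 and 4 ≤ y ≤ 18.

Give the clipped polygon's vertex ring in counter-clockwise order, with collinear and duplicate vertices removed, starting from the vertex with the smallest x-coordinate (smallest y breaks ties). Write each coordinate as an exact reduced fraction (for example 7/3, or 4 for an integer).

Clipped polygon: [(11,4) (14,4) (14,319/19) (11,298/19)]

1. After x ≥ 11: [(11,298/19) (11,11/5) (20,1) (20,19)]
2. After x ≤ 14: [(14,319/19) (11,298/19) (11,11/5) (14,9/5)]
3. After y ≥ 4: [(14,4) (14,319/19) (11,298/19) (11,4)]
4. After y ≤ 18: [(14,4) (14,319/19) (11,298/19) (11,4)]
5. Canonical ring: [(11,4) (14,4) (14,319/19) (11,298/19)]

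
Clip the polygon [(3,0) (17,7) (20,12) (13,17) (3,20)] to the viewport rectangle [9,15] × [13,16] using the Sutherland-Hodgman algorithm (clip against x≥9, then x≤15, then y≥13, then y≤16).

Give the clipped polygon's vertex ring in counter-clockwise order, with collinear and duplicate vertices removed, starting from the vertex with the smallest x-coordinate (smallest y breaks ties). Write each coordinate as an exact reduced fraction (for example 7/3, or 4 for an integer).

Clipped polygon: [(9,13) (15,13) (15,109/7) (72/5,16) (9,16)]

1. After x ≥ 9: [(9,3) (17,7) (20,12) (13,17) (9,91/5)]
2. After x ≤ 15: [(9,3) (15,6) (15,109/7) (13,17) (9,91/5)]
3. After y ≥ 13: [(9,13) (15,13) (15,109/7) (13,17) (9,91/5)]
4. After y ≤ 16: [(9,16) (9,13) (15,13) (15,109/7) (72/5,16)]
5. Canonical ring: [(9,13) (15,13) (15,109/7) (72/5,16) (9,16)]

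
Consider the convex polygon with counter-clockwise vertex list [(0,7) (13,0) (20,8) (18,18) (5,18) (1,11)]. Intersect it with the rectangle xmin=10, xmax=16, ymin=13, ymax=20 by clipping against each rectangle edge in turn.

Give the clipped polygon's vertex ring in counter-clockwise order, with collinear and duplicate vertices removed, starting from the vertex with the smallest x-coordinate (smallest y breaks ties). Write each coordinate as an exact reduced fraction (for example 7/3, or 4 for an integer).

Clipped polygon: [(10,13) (16,13) (16,18) (10,18)]

1. After x ≥ 10: [(10,21/13) (13,0) (20,8) (18,18) (10,18)]
2. After x ≤ 16: [(10,21/13) (13,0) (16,24/7) (16,18) (10,18)]
3. After y ≥ 13: [(10,13) (16,13) (16,18) (10,18)]
4. After y ≤ 20: [(10,13) (16,13) (16,18) (10,18)]
5. Canonical ring: [(10,13) (16,13) (16,18) (10,18)]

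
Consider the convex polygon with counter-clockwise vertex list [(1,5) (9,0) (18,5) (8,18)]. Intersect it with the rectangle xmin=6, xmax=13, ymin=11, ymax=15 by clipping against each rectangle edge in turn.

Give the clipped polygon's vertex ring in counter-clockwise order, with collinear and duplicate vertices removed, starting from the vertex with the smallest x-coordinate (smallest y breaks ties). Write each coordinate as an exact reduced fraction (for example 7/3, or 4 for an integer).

Clipped polygon: [(6,11) (13,11) (13,23/2) (134/13,15) (83/13,15) (6,100/7)]

1. After x ≥ 6: [(6,100/7) (6,15/8) (9,0) (18,5) (8,18)]
2. After x ≤ 13: [(6,100/7) (6,15/8) (9,0) (13,20/9) (13,23/2) (8,18)]
3. After y ≥ 11: [(6,100/7) (6,11) (13,11) (13,23/2) (8,18)]
4. After y ≤ 15: [(83/13,15) (6,100/7) (6,11) (13,11) (13,23/2) (134/13,15)]
5. Canonical ring: [(6,11) (13,11) (13,23/2) (134/13,15) (83/13,15) (6,100/7)]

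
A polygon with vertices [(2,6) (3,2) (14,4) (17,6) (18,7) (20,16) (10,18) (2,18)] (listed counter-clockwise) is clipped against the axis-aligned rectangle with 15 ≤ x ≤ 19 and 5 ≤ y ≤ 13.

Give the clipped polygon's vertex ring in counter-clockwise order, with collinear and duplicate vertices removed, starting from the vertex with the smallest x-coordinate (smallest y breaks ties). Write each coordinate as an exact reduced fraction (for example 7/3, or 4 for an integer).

1. After x ≥ 15: [(15,14/3) (17,6) (18,7) (20,16) (15,17)]
2. After x ≤ 19: [(15,14/3) (17,6) (18,7) (19,23/2) (19,81/5) (15,17)]
3. After y ≥ 5: [(15,5) (31/2,5) (17,6) (18,7) (19,23/2) (19,81/5) (15,17)]
4. After y ≤ 13: [(15,13) (15,5) (31/2,5) (17,6) (18,7) (19,23/2) (19,13)]
5. Canonical ring: [(15,5) (31/2,5) (17,6) (18,7) (19,23/2) (19,13) (15,13)]

Clipped polygon: [(15,5) (31/2,5) (17,6) (18,7) (19,23/2) (19,13) (15,13)]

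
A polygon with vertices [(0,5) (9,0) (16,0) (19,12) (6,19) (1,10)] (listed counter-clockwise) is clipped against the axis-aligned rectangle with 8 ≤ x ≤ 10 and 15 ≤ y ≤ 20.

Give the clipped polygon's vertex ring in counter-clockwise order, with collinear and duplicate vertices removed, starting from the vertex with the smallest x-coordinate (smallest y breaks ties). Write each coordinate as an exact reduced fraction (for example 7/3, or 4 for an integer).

Clipped polygon: [(8,15) (10,15) (10,219/13) (8,233/13)]

1. After x ≥ 8: [(8,5/9) (9,0) (16,0) (19,12) (8,233/13)]
2. After x ≤ 10: [(8,5/9) (9,0) (10,0) (10,219/13) (8,233/13)]
3. After y ≥ 15: [(8,15) (10,15) (10,219/13) (8,233/13)]
4. After y ≤ 20: [(8,15) (10,15) (10,219/13) (8,233/13)]
5. Canonical ring: [(8,15) (10,15) (10,219/13) (8,233/13)]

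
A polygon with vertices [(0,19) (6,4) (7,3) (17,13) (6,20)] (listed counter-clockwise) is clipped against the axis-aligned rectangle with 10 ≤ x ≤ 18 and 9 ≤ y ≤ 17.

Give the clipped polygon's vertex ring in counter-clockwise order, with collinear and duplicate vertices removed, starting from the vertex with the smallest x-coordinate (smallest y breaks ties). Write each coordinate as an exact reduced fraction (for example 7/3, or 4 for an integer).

Clipped polygon: [(10,9) (13,9) (17,13) (75/7,17) (10,17)]

1. After x ≥ 10: [(10,6) (17,13) (10,192/11)]
2. After x ≤ 18: [(10,6) (17,13) (10,192/11)]
3. After y ≥ 9: [(10,9) (13,9) (17,13) (10,192/11)]
4. After y ≤ 17: [(10,17) (10,9) (13,9) (17,13) (75/7,17)]
5. Canonical ring: [(10,9) (13,9) (17,13) (75/7,17) (10,17)]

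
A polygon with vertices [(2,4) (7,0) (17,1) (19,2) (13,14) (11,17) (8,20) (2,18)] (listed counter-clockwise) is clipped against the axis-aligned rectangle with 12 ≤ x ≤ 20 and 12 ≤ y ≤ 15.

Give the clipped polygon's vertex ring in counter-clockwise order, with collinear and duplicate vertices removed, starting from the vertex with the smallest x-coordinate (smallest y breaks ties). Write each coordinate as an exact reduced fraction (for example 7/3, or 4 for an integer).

Clipped polygon: [(12,12) (14,12) (13,14) (37/3,15) (12,15)]

1. After x ≥ 12: [(12,1/2) (17,1) (19,2) (13,14) (12,31/2)]
2. After x ≤ 20: [(12,1/2) (17,1) (19,2) (13,14) (12,31/2)]
3. After y ≥ 12: [(12,12) (14,12) (13,14) (12,31/2)]
4. After y ≤ 15: [(12,15) (12,12) (14,12) (13,14) (37/3,15)]
5. Canonical ring: [(12,12) (14,12) (13,14) (37/3,15) (12,15)]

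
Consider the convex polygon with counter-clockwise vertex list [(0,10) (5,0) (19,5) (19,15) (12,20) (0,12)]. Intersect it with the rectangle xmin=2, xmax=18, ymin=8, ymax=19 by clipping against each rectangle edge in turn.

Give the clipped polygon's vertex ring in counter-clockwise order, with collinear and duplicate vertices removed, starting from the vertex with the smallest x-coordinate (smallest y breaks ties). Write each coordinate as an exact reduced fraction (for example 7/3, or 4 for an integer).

Clipped polygon: [(2,8) (18,8) (18,110/7) (67/5,19) (21/2,19) (2,40/3)]

1. After x ≥ 2: [(2,6) (5,0) (19,5) (19,15) (12,20) (2,40/3)]
2. After x ≤ 18: [(2,6) (5,0) (18,65/14) (18,110/7) (12,20) (2,40/3)]
3. After y ≥ 8: [(2,8) (18,8) (18,110/7) (12,20) (2,40/3)]
4. After y ≤ 19: [(2,8) (18,8) (18,110/7) (67/5,19) (21/2,19) (2,40/3)]
5. Canonical ring: [(2,8) (18,8) (18,110/7) (67/5,19) (21/2,19) (2,40/3)]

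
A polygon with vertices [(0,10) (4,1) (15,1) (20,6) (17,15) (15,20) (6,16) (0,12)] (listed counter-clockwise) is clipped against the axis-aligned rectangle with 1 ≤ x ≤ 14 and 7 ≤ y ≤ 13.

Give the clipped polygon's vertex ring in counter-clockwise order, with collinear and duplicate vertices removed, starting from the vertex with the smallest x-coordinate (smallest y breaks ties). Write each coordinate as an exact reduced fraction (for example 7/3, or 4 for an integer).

1. After x ≥ 1: [(1,31/4) (4,1) (15,1) (20,6) (17,15) (15,20) (6,16) (1,38/3)]
2. After x ≤ 14: [(1,31/4) (4,1) (14,1) (14,176/9) (6,16) (1,38/3)]
3. After y ≥ 7: [(1,31/4) (4/3,7) (14,7) (14,176/9) (6,16) (1,38/3)]
4. After y ≤ 13: [(1,31/4) (4/3,7) (14,7) (14,13) (3/2,13) (1,38/3)]
5. Canonical ring: [(1,31/4) (4/3,7) (14,7) (14,13) (3/2,13) (1,38/3)]

Clipped polygon: [(1,31/4) (4/3,7) (14,7) (14,13) (3/2,13) (1,38/3)]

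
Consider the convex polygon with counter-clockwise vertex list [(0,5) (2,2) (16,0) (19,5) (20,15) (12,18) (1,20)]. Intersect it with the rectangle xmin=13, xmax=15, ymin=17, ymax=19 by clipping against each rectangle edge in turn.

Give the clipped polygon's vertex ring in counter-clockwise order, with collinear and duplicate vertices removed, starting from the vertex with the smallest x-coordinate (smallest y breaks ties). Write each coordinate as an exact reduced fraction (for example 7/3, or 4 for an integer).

Clipped polygon: [(13,17) (44/3,17) (13,141/8)]

1. After x ≥ 13: [(13,3/7) (16,0) (19,5) (20,15) (13,141/8)]
2. After x ≤ 15: [(13,3/7) (15,1/7) (15,135/8) (13,141/8)]
3. After y ≥ 17: [(13,17) (44/3,17) (13,141/8)]
4. After y ≤ 19: [(13,17) (44/3,17) (13,141/8)]
5. Canonical ring: [(13,17) (44/3,17) (13,141/8)]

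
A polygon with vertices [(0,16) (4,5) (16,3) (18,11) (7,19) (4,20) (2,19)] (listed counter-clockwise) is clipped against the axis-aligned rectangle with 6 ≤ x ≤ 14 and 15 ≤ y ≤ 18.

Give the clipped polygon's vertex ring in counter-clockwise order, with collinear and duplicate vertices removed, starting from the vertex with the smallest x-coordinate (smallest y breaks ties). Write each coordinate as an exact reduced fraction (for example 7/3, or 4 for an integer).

Clipped polygon: [(6,15) (25/2,15) (67/8,18) (6,18)]

1. After x ≥ 6: [(6,14/3) (16,3) (18,11) (7,19) (6,58/3)]
2. After x ≤ 14: [(6,14/3) (14,10/3) (14,153/11) (7,19) (6,58/3)]
3. After y ≥ 15: [(6,15) (25/2,15) (7,19) (6,58/3)]
4. After y ≤ 18: [(6,18) (6,15) (25/2,15) (67/8,18)]
5. Canonical ring: [(6,15) (25/2,15) (67/8,18) (6,18)]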